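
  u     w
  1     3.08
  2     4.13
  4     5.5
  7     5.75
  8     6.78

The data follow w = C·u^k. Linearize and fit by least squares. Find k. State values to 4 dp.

Linearized form: ln w = k·ln u + ln C. From the 5 transformed points,
Σln u = 6.1048, Σ(ln u)² = 10.5129, Σln w = 7.9111, Σln u·ln w = 10.7301.
Equations: 10.5129·k + 6.1048·ln C = 10.7301;  6.1048·k + 5·ln C = 7.9111.
Solving (det = 15.2960): k = 0.35008, ln C = 1.15479.

k = 0.3501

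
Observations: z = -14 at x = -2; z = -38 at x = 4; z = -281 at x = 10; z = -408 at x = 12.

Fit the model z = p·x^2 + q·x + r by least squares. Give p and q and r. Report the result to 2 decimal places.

MᵀM·[p, q, r]ᵀ = Mᵀz reads: 31008·p + 2784·q + 264·r = -87516;  2784·p + 264·q + 24·r = -7830;  264·p + 24·q + 4·r = -741.
(Σx^2·x^2 = 31008, Σx^2·x = 2784, Σx^2 = 264, Σx·x = 264, Σx = 24, Σ1 = 4, Σx^2·z = -87516, Σx·z = -7830, Σz = -741.)
Solving the 3×3 system (Gaussian elimination) gives p = -265/88, q = 421/220, r = 111/55.

p = -3.01, q = 1.91, r = 2.02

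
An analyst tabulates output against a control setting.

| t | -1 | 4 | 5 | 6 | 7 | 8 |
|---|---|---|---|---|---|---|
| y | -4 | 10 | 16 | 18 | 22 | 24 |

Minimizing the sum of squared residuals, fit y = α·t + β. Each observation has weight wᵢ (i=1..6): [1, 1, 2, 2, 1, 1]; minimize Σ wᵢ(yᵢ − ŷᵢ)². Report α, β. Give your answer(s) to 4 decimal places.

The normal equations are: 252·α + 40·β = 766;  40·α + 8·β = 120.
Eliminating β: 8·(row 1) − 40·(row 2) gives 416·α = 8·766 − 40·120 = 1328, so α = 83/26.
Then β = (120 − 40·(83/26))/8 = -25/26.

α = 3.1923, β = -0.9615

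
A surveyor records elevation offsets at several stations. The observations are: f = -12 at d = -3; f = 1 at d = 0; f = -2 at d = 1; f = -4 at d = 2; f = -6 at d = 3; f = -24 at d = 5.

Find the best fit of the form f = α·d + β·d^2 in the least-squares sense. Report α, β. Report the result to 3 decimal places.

α = 0.701, β = -1.087

With design matrix A, AᵀA = [[48, 134]; [134, 804]] and Aᵀf = [-112, -780]ᵀ.
Δ = 48·804 − 134² = 20636.
α = ((-112)·804 − 134·(-780))/20636 = 54/77; β = (48·(-780) − 134·(-112))/20636 = -5608/5159.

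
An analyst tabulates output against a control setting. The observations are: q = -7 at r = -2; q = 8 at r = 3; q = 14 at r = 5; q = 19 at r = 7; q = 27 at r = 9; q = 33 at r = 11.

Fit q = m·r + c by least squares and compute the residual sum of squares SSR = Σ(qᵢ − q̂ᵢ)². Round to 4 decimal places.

Forming AᵀA = [[289, 33]; [33, 6]] and Aᵀq = [847, 94]ᵀ gives AᵀA·[m, c]ᵀ = Aᵀq.
Eliminating c: 6·(row 1) − 33·(row 2) gives 645·m = 6·847 − 33·94 = 1980, so m = 132/43.
Then c = (94 − 33·(132/43))/6 = -157/129.
Residuals: 46/129, 1/129, -17/129, -164/129, 76/129, 58/129; SSR = 298/129.

SSR = 2.3101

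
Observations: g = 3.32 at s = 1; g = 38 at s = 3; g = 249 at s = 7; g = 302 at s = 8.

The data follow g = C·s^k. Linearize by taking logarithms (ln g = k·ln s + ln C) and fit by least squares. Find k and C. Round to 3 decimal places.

k = 2.189, C = 3.362

Linearized form: ln g = k·ln s + ln C. From the 4 transformed points,
Σln s = 5.1240, Σ(ln s)² = 9.3176, Σln g = 16.0654, Σln s·ln g = 26.6073.
Equations: 9.3176·k + 5.1240·ln C = 26.6073;  5.1240·k + 4·ln C = 16.0654.
Solving (det = 11.0154): k = 2.18879, ln C = 1.21253, so C = exp(1.21253) = 3.36199.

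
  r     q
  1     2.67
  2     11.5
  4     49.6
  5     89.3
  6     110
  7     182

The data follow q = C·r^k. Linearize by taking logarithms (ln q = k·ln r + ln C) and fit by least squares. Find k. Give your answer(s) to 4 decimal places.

Taking logs, ln q = k·ln r + ln C, so regress ln q on ln r.
Over the data: Σln r = 7.4265, Σ(ln r)² = 11.9895, Σln q = 21.7249, Σln r·ln q = 32.8832.
Normal system: [[11.9895, 7.4265]; [7.4265, 6]]·[k, ln C]ᵀ = [32.8832, 21.7249]ᵀ.
Solving (det = 16.7835): k = 2.14248, ln C = 0.96894.

k = 2.1425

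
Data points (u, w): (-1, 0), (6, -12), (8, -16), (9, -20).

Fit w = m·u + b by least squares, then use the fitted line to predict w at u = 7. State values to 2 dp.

ŵ = -14.85

The normal equations are: 182·m + 22·b = -380;  22·m + 4·b = -48.
Determinant 182·4 − 22² = 244.
m = ((-380)·4 − 22·(-48))/244 = -116/61; b = (182·(-48) − 22·(-380))/244 = -94/61.
At u = 7: ŵ = (-116/61)·(7) + (-94/61)·(1) = -906/61.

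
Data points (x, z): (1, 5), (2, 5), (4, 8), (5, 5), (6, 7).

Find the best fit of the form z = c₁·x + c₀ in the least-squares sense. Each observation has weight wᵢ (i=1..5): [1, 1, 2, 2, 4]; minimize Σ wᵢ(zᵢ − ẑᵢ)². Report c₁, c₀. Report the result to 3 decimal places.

Normal-equation sums: Σwᵢ·x·x = 231, Σwᵢ·x = 45, Σwᵢ·1 = 10.
Moment sums: Σwᵢ·x·z = 297, Σwᵢ·z = 64.
MᵀWM·[c₁, c₀]ᵀ = MᵀWz becomes [[231, 45]; [45, 10]]·[c₁, c₀]ᵀ = [297, 64]ᵀ.
Δ = 231·10 − 45² = 285.
c₁ = (297·10 − 45·64)/285 = 6/19; c₀ = (231·64 − 45·297)/285 = 473/95.

c₁ = 0.316, c₀ = 4.979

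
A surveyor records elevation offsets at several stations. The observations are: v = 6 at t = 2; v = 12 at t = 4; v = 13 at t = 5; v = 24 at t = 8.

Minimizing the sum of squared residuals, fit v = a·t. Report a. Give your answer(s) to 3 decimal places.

a = 2.908

The normal system MᵀM·[a]ᵀ = Mᵀv is [[109]]·[a]ᵀ = [317]ᵀ.
a = 317/109 = 2.90826.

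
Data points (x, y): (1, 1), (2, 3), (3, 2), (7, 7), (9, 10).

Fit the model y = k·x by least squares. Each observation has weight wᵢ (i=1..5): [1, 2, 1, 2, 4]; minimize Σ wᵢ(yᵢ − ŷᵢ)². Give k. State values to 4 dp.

Sums needed: Σwᵢ·x·x = 440.
Right-hand side: Σwᵢ·x·y = 477.
Hence k = 477 / 440 ≈ 1.08409.

k = 1.0841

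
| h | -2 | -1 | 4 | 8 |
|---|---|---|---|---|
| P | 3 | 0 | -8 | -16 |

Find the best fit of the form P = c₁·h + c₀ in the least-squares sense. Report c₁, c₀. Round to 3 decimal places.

From the data, Σh·h = 85, Σh = 9, Σ1 = 4.
Moment sums: Σh·P = -166, ΣP = -21.
XᵀX·[c₁, c₀]ᵀ = XᵀP becomes [[85, 9]; [9, 4]]·[c₁, c₀]ᵀ = [-166, -21]ᵀ.
Determinant 85·4 − 9² = 259.
c₁ = ((-166)·4 − 9·(-21))/259 = -475/259; c₀ = (85·(-21) − 9·(-166))/259 = -291/259.

c₁ = -1.834, c₀ = -1.124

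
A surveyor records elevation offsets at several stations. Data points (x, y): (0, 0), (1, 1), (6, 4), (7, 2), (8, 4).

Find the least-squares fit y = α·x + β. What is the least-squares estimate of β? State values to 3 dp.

From the data, Σx·x = 150, Σx = 22, Σ1 = 5.
Moment sums: Σx·y = 71, Σy = 11.
So MᵀM·[α, β]ᵀ = Mᵀy: [[150, 22]; [22, 5]]·[α, β]ᵀ = [71, 11]ᵀ.
det = 150·5 − 22² = 266.
α = (71·5 − 22·11)/266 = 113/266; β = (150·11 − 22·71)/266 = 44/133.

β = 0.331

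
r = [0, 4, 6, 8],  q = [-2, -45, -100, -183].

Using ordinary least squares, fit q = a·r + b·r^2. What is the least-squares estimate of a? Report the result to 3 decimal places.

a = 0.833

With design matrix M, MᵀM = [[116, 792]; [792, 5648]] and Mᵀq = [-2244, -16032]ᵀ.
Eliminating b: 5648·(row 1) − 792·(row 2) gives 27904·a = 5648·(-2244) − 792·(-16032) = 23232, so a = 363/436.
Then b = ((-16032) − 792·(363/436))/5648 = -2577/872.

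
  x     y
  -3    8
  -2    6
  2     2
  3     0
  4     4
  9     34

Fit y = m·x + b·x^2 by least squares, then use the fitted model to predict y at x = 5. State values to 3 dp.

ŷ = 7.778

Sums needed: Σx·x = 123, Σx·x^2 = 793, Σx^2·x^2 = 7011.
Right-hand side: Σx·y = 290, Σx^2·y = 2922.
det = 123·7011 − 793² = 233504.
m = (290·7011 − 793·2922)/233504 = -70989/58376; b = (123·2922 − 793·290)/233504 = 32359/58376.
At x = 5: ŷ = (-70989/58376)·(5) + (32359/58376)·(25) = 227015/29188.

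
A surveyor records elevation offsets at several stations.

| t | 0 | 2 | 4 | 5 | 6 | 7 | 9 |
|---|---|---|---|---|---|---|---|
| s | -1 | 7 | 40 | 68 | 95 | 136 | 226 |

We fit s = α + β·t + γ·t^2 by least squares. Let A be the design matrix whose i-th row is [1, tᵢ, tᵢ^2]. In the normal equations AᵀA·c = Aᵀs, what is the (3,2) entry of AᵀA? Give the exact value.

Row 3 ↔ basis t^2, column 2 ↔ basis t, so (AᵀA)_{3,2} = Σᵢ (t^2)·(t) = (0)·(0) + (4)·(2) + (16)·(4) + (25)·(5) + (36)·(6) + (49)·(7) + (81)·(9) = 1485.

1485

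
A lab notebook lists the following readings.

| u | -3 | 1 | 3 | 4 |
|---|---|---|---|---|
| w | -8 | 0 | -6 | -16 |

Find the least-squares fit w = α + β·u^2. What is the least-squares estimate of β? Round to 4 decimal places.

β = -1.0599

From the data, Σ1 = 4, Σu^2 = 35, Σu^2·u^2 = 419.
Moment sums: Σw = -30, Σu^2·w = -382.
Δ = 4·419 − 35² = 451.
α = ((-30)·419 − 35·(-382))/451 = 800/451; β = (4·(-382) − 35·(-30))/451 = -478/451.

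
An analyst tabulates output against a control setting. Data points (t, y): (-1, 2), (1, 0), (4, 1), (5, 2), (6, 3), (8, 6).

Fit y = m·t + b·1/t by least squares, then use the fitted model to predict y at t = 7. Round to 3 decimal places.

Setting ∂/∂m … = 0 gives: 143·m + 6·b = 78;  6·m + (30901/14400)·b = -1/10.
Determinant 143·(30901/14400) − 6² = 3900443/14400.
m = (78·(30901/14400) − 6·(-1/10))/(3900443/14400) = 2418918/3900443; b = (143·(-1/10) − 6·78)/(3900443/14400) = -6945120/3900443.
At t = 7: ŷ = (2418918/3900443)·(7) + (-6945120/3900443)·(1/7) = 15940266/3900443.

ŷ = 4.087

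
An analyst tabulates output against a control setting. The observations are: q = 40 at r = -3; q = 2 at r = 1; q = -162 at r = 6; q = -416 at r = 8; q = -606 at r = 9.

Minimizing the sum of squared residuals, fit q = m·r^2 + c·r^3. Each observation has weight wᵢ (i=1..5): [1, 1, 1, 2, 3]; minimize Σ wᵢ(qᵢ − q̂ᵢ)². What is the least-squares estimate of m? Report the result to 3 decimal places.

Compute the Gram sums: Σwᵢ·r^2·r^2 = 29253, Σwᵢ·r^2·r^3 = 250217, Σwᵢ·r^3·r^3 = 2165997.
Moment sums: Σwᵢ·r^2·q = -205976, Σwᵢ·r^3·q = -1787376.
MᵀWM·[m, c]ᵀ = MᵀWq becomes [[29253, 250217]; [250217, 2165997]]·[m, c]ᵀ = [-205976, -1787376]ᵀ.
Δ = 29253·2165997 − 250217² = 753363152.
m = ((-205976)·2165997 − 250217·(-1787376))/753363152 = 136057815/94170394; c = (29253·(-1787376) − 250217·(-205976))/753363152 = -93426667/94170394.

m = 1.445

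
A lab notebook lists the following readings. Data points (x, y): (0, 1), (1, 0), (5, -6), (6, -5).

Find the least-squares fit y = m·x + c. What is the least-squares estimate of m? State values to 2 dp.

Entries of MᵀM: Σx·x = 62, Σx = 12, Σ1 = 4.
Moment sums: Σx·y = -60, Σy = -10.
Eliminating c: 4·(row 1) − 12·(row 2) gives 104·m = 4·(-60) − 12·(-10) = -120, so m = -15/13.
Then c = ((-10) − 12·(-15/13))/4 = 25/26.

m = -1.15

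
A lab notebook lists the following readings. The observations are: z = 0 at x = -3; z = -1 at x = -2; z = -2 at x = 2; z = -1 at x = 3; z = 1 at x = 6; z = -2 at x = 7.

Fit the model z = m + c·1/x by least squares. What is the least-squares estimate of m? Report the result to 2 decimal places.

m = -0.79

From the data, Σ1 = 6, Σ1/x = 13/42, Σ1/x·1/x = 151/196.
Moment sums: Σz = -5, Σ1/x·z = -20/21.
Normal equations: [[6, 13/42]; [13/42, 151/196]]·[m, c]ᵀ = [-5, -20/21]ᵀ.
Eliminating c: (151/196)·(row 1) − (13/42)·(row 2) gives (7985/1764)·m = (151/196)·(-5) − (13/42)·(-20/21) = -6275/1764, so m = -1255/1597.
Then c = ((-20/21) − (13/42)·(-1255/1597))/(151/196) = -1470/1597.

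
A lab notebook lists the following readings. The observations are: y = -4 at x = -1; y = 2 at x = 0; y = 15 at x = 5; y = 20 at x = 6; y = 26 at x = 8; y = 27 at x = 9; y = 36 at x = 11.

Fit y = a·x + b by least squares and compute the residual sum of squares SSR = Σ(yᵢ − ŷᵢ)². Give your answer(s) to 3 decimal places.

With design matrix M, MᵀM = [[328, 38]; [38, 7]] and Mᵀy = [1046, 122]ᵀ.
Eliminating b: 7·(row 1) − 38·(row 2) gives 852·a = 7·1046 − 38·122 = 2686, so a = 1343/426.
Then b = (122 − 38·(1343/426))/7 = 67/213.
Residuals: -165/142, 359/213, -153/142, 164/213, 33/71, -719/426, 143/142; SSR = 2135/213.

SSR = 10.023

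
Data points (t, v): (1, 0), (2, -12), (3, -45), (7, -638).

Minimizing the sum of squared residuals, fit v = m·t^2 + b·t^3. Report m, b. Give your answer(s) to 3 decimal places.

m = 1.038, b = -2.008

Setting ∂/∂m … = 0 gives: 2499·m + 17083·b = -31715;  17083·m + 118443·b = -220145.
Eliminating b: 118443·(row 1) − 17083·(row 2) gives 4160168·m = 118443·(-31715) − 17083·(-220145) = 4317290, so m = 2158645/2080084.
Then b = ((-220145) − 17083·(2158645/2080084))/118443 = -4177505/2080084.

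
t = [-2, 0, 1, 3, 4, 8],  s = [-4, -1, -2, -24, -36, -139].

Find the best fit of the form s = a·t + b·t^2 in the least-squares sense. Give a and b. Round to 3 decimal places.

Entries of MᵀM: Σt·t = 94, Σt·t^2 = 596, Σt^2·t^2 = 4450.
For Mᵀs: Σt·s = -1322, Σt^2·s = -9706.
So MᵀM·[a, b]ᵀ = Mᵀs: [[94, 596]; [596, 4450]]·[a, b]ᵀ = [-1322, -9706]ᵀ.
Eliminating b: 4450·(row 1) − 596·(row 2) gives 63084·a = 4450·(-1322) − 596·(-9706) = -98124, so a = -8177/5257.
Then b = ((-9706) − 596·(-8177/5257))/4450 = -10371/5257.

a = -1.555, b = -1.973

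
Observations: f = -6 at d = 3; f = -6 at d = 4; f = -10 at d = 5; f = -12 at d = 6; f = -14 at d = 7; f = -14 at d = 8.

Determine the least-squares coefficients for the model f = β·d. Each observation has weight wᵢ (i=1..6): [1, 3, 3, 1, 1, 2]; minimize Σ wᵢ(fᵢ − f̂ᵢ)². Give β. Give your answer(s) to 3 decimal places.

β = -1.838

Compute the Gram sums: Σwᵢ·d·d = 345.
Right-hand side: Σwᵢ·d·f = -634.
Normal equations: [[345]]·[β]ᵀ = [-634]ᵀ.
Hence β = -634 / 345 ≈ -1.83768.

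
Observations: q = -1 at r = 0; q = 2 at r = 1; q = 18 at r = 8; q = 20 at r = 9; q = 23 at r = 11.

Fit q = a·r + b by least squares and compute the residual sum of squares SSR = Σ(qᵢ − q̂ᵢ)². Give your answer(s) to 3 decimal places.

Forming XᵀX = [[267, 29]; [29, 5]] and Xᵀq = [579, 62]ᵀ gives XᵀX·[a, b]ᵀ = Xᵀq.
Eliminating b: 5·(row 1) − 29·(row 2) gives 494·a = 5·579 − 29·62 = 1097, so a = 1097/494.
Then b = (62 − 29·(1097/494))/5 = -237/494.
Residuals: -257/494, 64/247, 353/494, 122/247, -18/19; SSR = 983/494.

SSR = 1.990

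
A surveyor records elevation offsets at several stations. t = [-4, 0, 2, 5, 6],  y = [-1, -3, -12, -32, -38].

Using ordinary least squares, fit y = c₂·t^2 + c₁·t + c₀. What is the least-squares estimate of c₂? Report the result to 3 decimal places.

c₂ = -0.507

Compute the Gram sums: Σt^2·t^2 = 2193, Σt^2·t = 285, Σt^2 = 81, Σt·t = 81, Σt = 9, Σ1 = 5.
For Aᵀy: Σt^2·y = -2232, Σt·y = -408, Σy = -86.
So AᵀA·[c₂, c₁, c₀]ᵀ = Aᵀy: [[2193, 285, 81]; [285, 81, 9]; [81, 9, 5]]·[c₂, c₁, c₀]ᵀ = [-2232, -408, -86]ᵀ.
Solving the 3×3 system (Gaussian elimination) gives c₂ = -1327/2618, c₁ = -7379/2618, c₀ = -5125/1309.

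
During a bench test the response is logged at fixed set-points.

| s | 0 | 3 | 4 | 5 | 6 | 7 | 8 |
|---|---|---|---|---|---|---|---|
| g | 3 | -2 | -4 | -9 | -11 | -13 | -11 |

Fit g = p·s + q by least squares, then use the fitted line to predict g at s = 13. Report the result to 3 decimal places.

Forming XᵀX = [[199, 33]; [33, 7]] and Xᵀg = [-312, -47]ᵀ gives XᵀX·[p, q]ᵀ = Xᵀg.
Δ = 199·7 − 33² = 304.
p = ((-312)·7 − 33·(-47))/304 = -633/304; q = (199·(-47) − 33·(-312))/304 = 943/304.
At s = 13: ĝ = (-633/304)·(13) + (943/304)·(1) = -3643/152.

ĝ = -23.967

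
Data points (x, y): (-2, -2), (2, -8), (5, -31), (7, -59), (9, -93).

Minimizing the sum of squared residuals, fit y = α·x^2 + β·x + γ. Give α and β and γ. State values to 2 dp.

Sums needed: Σx^2·x^2 = 9619, Σx^2·x = 1197, Σx^2 = 163, Σx·x = 163, Σx = 21, Σ1 = 5.
And Σx^2·y = -11239, Σx·y = -1417, Σy = -193.
So MᵀM·[α, β, γ]ᵀ = Mᵀy: [[9619, 1197, 163]; [1197, 163, 21]; [163, 21, 5]]·[α, β, γ]ᵀ = [-11239, -1417, -193]ᵀ.
Row-reducing yields α = -18541/18586, β = -23665/18586, γ = -6795/9293.

α = -1.00, β = -1.27, γ = -0.73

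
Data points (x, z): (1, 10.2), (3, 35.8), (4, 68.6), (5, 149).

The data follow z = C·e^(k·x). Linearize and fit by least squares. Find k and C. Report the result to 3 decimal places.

k = 0.664, C = 5.082

Taking logs, ln z = k·x + ln C, so regress ln z on x.
XᵀX = [[51.0000, 13.0000]; [13.0000, 4]], rhs = [54.9891, 15.1326]ᵀ  (here Σx = 13.0000, Σ(x)² = 51.0000, Σln z = 15.1326, Σx·ln z = 54.9891).
Solving (det = 35.0000): k = 0.66380, ln C = 1.62579, so C = exp(1.62579) = 5.08242.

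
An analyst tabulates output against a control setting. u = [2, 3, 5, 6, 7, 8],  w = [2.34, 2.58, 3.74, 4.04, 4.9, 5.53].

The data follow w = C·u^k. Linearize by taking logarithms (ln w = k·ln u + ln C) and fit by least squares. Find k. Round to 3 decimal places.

k = 0.627

Taking logs, ln w = k·ln u + ln C, so regress ln w on ln u.
Σln u = 9.2183, Σ(ln u)² = 15.5987, Σln w = 7.8127, Σln u·ln w = 12.9040.
Equations: 15.5987·k + 9.2183·ln C = 12.9040;  9.2183·k + 6·ln C = 7.8127.
Slope k = (n·Σln u·ln w − Σln u·Σln w)/(n·Σ(ln u)² − (Σln u)²) = (6·12.9040 − 9.2183·7.8127)/8.6152 = 0.62728; ln C = (Σln w − k·Σln u)/n = 0.33837.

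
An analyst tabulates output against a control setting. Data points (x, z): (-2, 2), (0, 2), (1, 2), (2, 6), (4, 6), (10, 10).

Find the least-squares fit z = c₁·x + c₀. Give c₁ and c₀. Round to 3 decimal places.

Entries of MᵀM: Σx·x = 125, Σx = 15, Σ1 = 6.
For Mᵀz: Σx·z = 134, Σz = 28.
MᵀM·[c₁, c₀]ᵀ = Mᵀz becomes [[125, 15]; [15, 6]]·[c₁, c₀]ᵀ = [134, 28]ᵀ.
Determinant 125·6 − 15² = 525.
c₁ = (134·6 − 15·28)/525 = 128/175; c₀ = (125·28 − 15·134)/525 = 298/105.

c₁ = 0.731, c₀ = 2.838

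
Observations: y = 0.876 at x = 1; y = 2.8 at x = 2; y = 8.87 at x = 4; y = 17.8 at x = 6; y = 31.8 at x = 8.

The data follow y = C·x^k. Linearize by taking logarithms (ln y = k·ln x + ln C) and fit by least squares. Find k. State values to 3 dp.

k = 1.710

Linearized form: ln y = k·ln x + ln C. From the 5 transformed points,
Σln x = 5.9506, Σ(ln x)² = 9.9367, Σln y = 9.4186, Σln x·ln y = 16.0921.
Equations: 9.9367·k + 5.9506·ln C = 16.0921;  5.9506·k + 5·ln C = 9.4186.
Solving (det = 14.2736): k = 1.71043, ln C = -0.15192.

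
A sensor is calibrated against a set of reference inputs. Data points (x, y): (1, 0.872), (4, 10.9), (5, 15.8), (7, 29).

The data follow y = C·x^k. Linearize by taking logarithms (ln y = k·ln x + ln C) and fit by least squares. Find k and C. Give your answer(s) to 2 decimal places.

k = 1.80, C = 0.88

With ln yᵢ as the transformed response and ln xᵢ as the regressor:
Σln x = 4.9416, Σ(ln x)² = 8.2987, Σln y = 8.3791, Σln x·ln y = 14.3060.
Equations: 8.2987·k + 4.9416·ln C = 14.3060;  4.9416·k + 4·ln C = 8.3791.
Δ = 8.2987·4 − (4.9416)² = 8.7748; k = (14.3060·4 − 4.9416·8.3791)/8.7748 = 1.80261, ln C = (8.2987·8.3791 − 4.9416·14.3060)/8.7748 = -0.13219, so C = exp(-0.13219) = 0.87617.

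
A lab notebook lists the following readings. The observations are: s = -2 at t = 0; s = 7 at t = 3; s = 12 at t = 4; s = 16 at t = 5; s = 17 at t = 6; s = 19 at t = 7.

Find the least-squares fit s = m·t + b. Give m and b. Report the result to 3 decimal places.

Normal-equation sums: Σt·t = 135, Σt = 25, Σ1 = 6.
Right-hand side: Σt·s = 384, Σs = 69.
Determinant 135·6 − 25² = 185.
m = (384·6 − 25·69)/185 = 579/185; b = (135·69 − 25·384)/185 = -57/37.

m = 3.130, b = -1.541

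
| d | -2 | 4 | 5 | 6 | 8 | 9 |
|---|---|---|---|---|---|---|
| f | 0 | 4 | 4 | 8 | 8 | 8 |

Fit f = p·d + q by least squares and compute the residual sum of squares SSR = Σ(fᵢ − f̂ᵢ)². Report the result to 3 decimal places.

SSR = 5.965

Compute the Gram sums: Σd·d = 226, Σd = 30, Σ1 = 6.
And Σd·f = 220, Σf = 32.
So AᵀA·[p, q]ᵀ = Aᵀf: [[226, 30]; [30, 6]]·[p, q]ᵀ = [220, 32]ᵀ.
Determinant 226·6 − 30² = 456.
p = (220·6 − 30·32)/456 = 15/19; q = (226·32 − 30·220)/456 = 79/57.
Residuals: 11/57, -31/57, -4/3, 107/57, 17/57, -28/57; SSR = 340/57.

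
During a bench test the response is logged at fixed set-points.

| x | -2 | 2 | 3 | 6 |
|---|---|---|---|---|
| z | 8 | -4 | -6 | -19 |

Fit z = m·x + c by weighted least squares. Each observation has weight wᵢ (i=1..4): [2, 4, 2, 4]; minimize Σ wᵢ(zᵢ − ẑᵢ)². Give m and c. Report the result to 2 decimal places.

Compute the Gram sums: Σwᵢ·x·x = 186, Σwᵢ·x = 34, Σwᵢ·1 = 12.
Right-hand side: Σwᵢ·x·z = -556, Σwᵢ·z = -88.
det = 186·12 − 34² = 1076.
m = ((-556)·12 − 34·(-88))/1076 = -920/269; c = (186·(-88) − 34·(-556))/1076 = 634/269.

m = -3.42, c = 2.36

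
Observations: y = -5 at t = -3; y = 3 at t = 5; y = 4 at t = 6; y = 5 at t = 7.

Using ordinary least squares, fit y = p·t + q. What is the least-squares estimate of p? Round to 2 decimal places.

p = 1.00

With design matrix M, MᵀM = [[119, 15]; [15, 4]] and Mᵀy = [89, 7]ᵀ.
Δ = 119·4 − 15² = 251.
p = (89·4 − 15·7)/251 = 1; q = (119·7 − 15·89)/251 = -2.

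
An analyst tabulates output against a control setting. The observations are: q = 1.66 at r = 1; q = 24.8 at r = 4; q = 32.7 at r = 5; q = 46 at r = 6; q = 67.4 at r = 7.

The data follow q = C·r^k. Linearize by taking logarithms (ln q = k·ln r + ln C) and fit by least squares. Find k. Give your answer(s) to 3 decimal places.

k = 1.879

With ln qᵢ as the transformed response and ln rᵢ as the regressor:
Σln r = 6.7334, Σ(ln r)² = 11.5091, Σln q = 15.2443, Σln r·ln q = 25.1174.
Normal system: [[11.5091, 6.7334]; [6.7334, 5]]·[k, ln C]ᵀ = [25.1174, 15.2443]ᵀ.
Solving (det = 12.2067): k = 1.87938, ln C = 0.51793.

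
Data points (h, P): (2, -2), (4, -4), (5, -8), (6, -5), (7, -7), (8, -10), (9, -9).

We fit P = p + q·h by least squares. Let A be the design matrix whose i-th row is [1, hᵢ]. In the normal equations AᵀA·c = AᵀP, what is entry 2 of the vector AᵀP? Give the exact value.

-300

Entry 2 ↔ basis h, so (AᵀP)_{2} = Σᵢ (h)·Pᵢ = (2)·(-2) + (4)·(-4) + (5)·(-8) + (6)·(-5) + (7)·(-7) + (8)·(-10) + (9)·(-9) = -300.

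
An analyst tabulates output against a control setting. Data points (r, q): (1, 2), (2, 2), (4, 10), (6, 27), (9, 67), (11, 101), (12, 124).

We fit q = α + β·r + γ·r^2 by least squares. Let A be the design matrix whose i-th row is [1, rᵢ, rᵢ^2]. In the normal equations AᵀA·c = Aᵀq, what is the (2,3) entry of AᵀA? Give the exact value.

4077

Row 2 ↔ basis r, column 3 ↔ basis r^2, so (AᵀA)_{2,3} = Σᵢ (r)·(r^2) = (1)·(1) + (2)·(4) + (4)·(16) + (6)·(36) + (9)·(81) + (11)·(121) + (12)·(144) = 4077.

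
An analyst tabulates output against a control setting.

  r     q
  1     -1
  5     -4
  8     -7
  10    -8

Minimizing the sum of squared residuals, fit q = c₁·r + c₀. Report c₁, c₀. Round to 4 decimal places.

c₁ = -0.8043, c₀ = -0.1739

From the data, Σr·r = 190, Σr = 24, Σ1 = 4.
And Σr·q = -157, Σq = -20.
Eliminating c₀: 4·(row 1) − 24·(row 2) gives 184·c₁ = 4·(-157) − 24·(-20) = -148, so c₁ = -37/46.
Then c₀ = ((-20) − 24·(-37/46))/4 = -4/23.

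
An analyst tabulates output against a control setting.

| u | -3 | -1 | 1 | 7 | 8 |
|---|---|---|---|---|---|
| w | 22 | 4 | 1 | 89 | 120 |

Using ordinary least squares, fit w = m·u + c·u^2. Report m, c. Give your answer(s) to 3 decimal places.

m = -1.350, c = 2.031

XᵀX·[m, c]ᵀ = Xᵀw reads: 124·m + 828·c = 1514;  828·m + 6580·c = 12244.
(Σu·u = 124, Σu·u^2 = 828, Σu^2·u^2 = 6580, Σu·w = 1514, Σu^2·w = 12244.)
det = 124·6580 − 828² = 130336.
m = (1514·6580 − 828·12244)/130336 = -21989/16292; c = (124·12244 − 828·1514)/130336 = 33083/16292.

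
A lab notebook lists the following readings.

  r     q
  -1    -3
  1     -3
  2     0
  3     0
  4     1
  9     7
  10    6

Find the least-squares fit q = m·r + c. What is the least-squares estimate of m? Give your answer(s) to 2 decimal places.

m = 0.95

The normal system XᵀX·[m, c]ᵀ = Xᵀq is [[212, 28]; [28, 7]]·[m, c]ᵀ = [127, 8]ᵀ.
Eliminating c: 7·(row 1) − 28·(row 2) gives 700·m = 7·127 − 28·8 = 665, so m = 19/20.
Then c = (8 − 28·(19/20))/7 = -93/35.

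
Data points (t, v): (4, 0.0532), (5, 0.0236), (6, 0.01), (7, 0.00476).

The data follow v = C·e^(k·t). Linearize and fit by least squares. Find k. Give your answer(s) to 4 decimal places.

k = -0.8100

Taking logs, ln v = k·t + ln C, so regress ln v on t.
AᵀA = [[126.0000, 22.0000]; [22.0000, 4]], rhs = [-95.5309, -16.6329]ᵀ  (here Σt = 22.0000, Σ(t)² = 126.0000, Σln v = -16.6329, Σt·ln v = -95.5309).
Solving (det = 20.0000): k = -0.81001, ln C = 0.29683.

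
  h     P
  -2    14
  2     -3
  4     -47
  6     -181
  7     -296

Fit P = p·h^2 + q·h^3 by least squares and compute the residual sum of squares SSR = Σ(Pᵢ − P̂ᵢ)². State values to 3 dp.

SSR = 1.356

The normal equations are: 3985·p + 25607·q = -21728;  25607·p + 168529·q = -143768.
det = 3985·168529 − 25607² = 15869616.
p = ((-21728)·168529 − 25607·(-143768))/15869616 = 2458633/1983702; q = (3985·(-143768) − 25607·(-21728))/15869616 = -2065823/1983702.
Residuals: 705356/991851, 123491/330617, -25675/141693, -223847/330617, 66320/141693; SSR = 1344521/991851.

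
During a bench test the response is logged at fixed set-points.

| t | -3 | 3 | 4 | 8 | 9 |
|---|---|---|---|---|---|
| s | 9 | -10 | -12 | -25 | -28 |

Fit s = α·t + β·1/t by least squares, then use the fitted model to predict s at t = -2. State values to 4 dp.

Forming MᵀM = [[179, 5]; [5, 1621/5184]] and Mᵀs = [-557, -1121/72]ᵀ gives MᵀM·[α, β]ᵀ = Mᵀs.
Determinant 179·(1621/5184) − 5² = 160559/5184.
α = ((-557)·(1621/5184) − 5·(-1121/72))/(160559/5184) = -499337/160559; β = (179·(-1121/72) − 5·(-557))/(160559/5184) = -10008/160559.
At t = -2: ŝ = (-499337/160559)·(-2) + (-10008/160559)·(-1/2) = 1003678/160559.

ŝ = 6.2511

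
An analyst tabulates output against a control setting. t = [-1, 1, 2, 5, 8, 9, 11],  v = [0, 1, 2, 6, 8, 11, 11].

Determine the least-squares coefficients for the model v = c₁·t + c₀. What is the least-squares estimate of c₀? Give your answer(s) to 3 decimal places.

c₀ = 0.489

The normal equations are: 297·c₁ + 35·c₀ = 319;  35·c₁ + 7·c₀ = 39.
Determinant 297·7 − 35² = 854.
c₁ = (319·7 − 35·39)/854 = 62/61; c₀ = (297·39 − 35·319)/854 = 209/427.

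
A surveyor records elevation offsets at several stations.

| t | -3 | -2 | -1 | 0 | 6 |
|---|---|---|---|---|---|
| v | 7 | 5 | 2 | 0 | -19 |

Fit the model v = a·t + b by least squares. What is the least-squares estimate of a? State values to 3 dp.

a = -2.940

Normal-equation sums: Σt·t = 50, Σt = 0, Σ1 = 5.
Right-hand side: Σt·v = -147, Σv = -5.
AᵀA·[a, b]ᵀ = Aᵀv becomes [[50, 0]; [0, 5]]·[a, b]ᵀ = [-147, -5]ᵀ.
det = 50·5 − 0² = 250.
a = ((-147)·5 − 0·(-5))/250 = -147/50; b = (50·(-5) − 0·(-147))/250 = -1.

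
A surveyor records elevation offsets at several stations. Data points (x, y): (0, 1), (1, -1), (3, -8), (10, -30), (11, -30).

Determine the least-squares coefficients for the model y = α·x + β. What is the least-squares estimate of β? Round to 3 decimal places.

The normal system AᵀA·[α, β]ᵀ = Aᵀy is [[231, 25]; [25, 5]]·[α, β]ᵀ = [-655, -68]ᵀ.
Eliminating β: 5·(row 1) − 25·(row 2) gives 530·α = 5·(-655) − 25·(-68) = -1575, so α = -315/106.
Then β = ((-68) − 25·(-315/106))/5 = 667/530.

β = 1.258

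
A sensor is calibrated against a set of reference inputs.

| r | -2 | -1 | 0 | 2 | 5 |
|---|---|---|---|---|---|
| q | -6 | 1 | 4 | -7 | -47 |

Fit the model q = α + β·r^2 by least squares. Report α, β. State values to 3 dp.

α = 2.575, β = -1.996

Compute the Gram sums: Σ1 = 5, Σr^2 = 34, Σr^2·r^2 = 658.
Moment sums: Σq = -55, Σr^2·q = -1226.
det = 5·658 − 34² = 2134.
α = ((-55)·658 − 34·(-1226))/2134 = 2747/1067; β = (5·(-1226) − 34·(-55))/2134 = -2130/1067.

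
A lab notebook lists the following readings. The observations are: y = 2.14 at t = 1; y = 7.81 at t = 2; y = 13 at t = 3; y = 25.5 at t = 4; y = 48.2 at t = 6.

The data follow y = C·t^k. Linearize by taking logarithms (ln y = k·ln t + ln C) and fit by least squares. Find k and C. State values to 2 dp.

k = 1.73, C = 2.18

Taking logs, ln y = k·ln t + ln C, so regress ln y on ln t.
Σln t = 4.9698, Σ(ln t)² = 6.8196, Σln y = 12.4952, Σln t·ln y = 15.6761.
Equations: 6.8196·k + 4.9698·ln C = 15.6761;  4.9698·k + 5·ln C = 12.4952.
Slope k = (n·Σln t·ln y − Σln t·Σln y)/(n·Σ(ln t)² − (Σln t)²) = (5·15.6761 − 4.9698·12.4952)/9.3990 = 1.73225; ln C = (Σln y − k·Σln t)/n = 0.77725, so C = exp(0.77725) = 2.17548.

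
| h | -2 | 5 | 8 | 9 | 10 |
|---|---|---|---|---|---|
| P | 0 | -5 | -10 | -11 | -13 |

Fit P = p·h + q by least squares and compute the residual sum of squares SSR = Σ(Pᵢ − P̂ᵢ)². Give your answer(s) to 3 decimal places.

Normal-equation sums: Σh·h = 274, Σh = 30, Σ1 = 5.
And Σh·P = -334, ΣP = -39.
Normal equations: [[274, 30]; [30, 5]]·[p, q]ᵀ = [-334, -39]ᵀ.
Eliminating q: 5·(row 1) − 30·(row 2) gives 470·p = 5·(-334) − 30·(-39) = -500, so p = -50/47.
Then q = ((-39) − 30·(-50/47))/5 = -333/235.
Residuals: -167/235, 408/235, -17/235, -2/235, -222/235; SSR = 1038/235.

SSR = 4.417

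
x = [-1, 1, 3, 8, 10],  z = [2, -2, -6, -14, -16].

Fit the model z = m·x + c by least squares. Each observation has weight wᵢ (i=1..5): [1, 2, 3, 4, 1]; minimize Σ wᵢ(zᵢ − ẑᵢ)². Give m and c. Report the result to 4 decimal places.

m = -1.6628, c = -0.5032

The normal system AᵀWA·[m, c]ᵀ = AᵀWz is [[386, 52]; [52, 11]]·[m, c]ᵀ = [-668, -92]ᵀ.
Δ = 386·11 − 52² = 1542.
m = ((-668)·11 − 52·(-92))/1542 = -1282/771; c = (386·(-92) − 52·(-668))/1542 = -388/771.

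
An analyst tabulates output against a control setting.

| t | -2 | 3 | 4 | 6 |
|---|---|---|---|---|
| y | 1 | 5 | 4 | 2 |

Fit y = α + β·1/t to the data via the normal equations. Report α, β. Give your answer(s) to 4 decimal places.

α = 2.7490, β = 4.0159

Compute the Gram sums: Σ1 = 4, Σ1/t = 1/4, Σ1/t·1/t = 65/144.
And Σy = 12, Σ1/t·y = 5/2.
Δ = 4·(65/144) − (1/4)² = 251/144.
α = (12·(65/144) − (1/4)·(5/2))/(251/144) = 690/251; β = (4·(5/2) − (1/4)·12)/(251/144) = 1008/251.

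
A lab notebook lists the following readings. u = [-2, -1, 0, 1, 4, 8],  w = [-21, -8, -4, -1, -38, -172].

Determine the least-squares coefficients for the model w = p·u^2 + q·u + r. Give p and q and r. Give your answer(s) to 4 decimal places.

XᵀX·[p, q, r]ᵀ = Xᵀw reads: 4370·p + 568·q + 86·r = -11709;  568·p + 86·q + 10·r = -1479;  86·p + 10·q + 6·r = -244.
Inverting the 3×3 Gram matrix, [p, q, r]ᵀ = [-4383/1430, 4729/1430, -146/65]ᵀ.

p = -3.0650, q = 3.3070, r = -2.2462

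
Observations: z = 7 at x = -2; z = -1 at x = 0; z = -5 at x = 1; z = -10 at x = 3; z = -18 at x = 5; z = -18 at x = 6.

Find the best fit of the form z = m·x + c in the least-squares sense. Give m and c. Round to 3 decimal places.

m = -3.192, c = -0.584

Compute the Gram sums: Σx·x = 75, Σx = 13, Σ1 = 6.
And Σx·z = -247, Σz = -45.
Eliminating c: 6·(row 1) − 13·(row 2) gives 281·m = 6·(-247) − 13·(-45) = -897, so m = -897/281.
Then c = ((-45) − 13·(-897/281))/6 = -164/281.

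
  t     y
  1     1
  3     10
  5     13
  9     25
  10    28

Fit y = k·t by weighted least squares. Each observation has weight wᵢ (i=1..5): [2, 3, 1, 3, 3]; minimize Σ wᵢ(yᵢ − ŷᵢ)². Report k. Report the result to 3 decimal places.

k = 2.801

From the data, Σwᵢ·t·t = 597.
And Σwᵢ·t·y = 1672.
k = 1672/597 = 2.80067.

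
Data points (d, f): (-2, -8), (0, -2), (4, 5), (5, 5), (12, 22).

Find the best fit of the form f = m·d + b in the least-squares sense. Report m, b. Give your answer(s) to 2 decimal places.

m = 2.07, b = -3.45

Normal-equation sums: Σd·d = 189, Σd = 19, Σ1 = 5.
For Xᵀf: Σd·f = 325, Σf = 22.
Eliminating b: 5·(row 1) − 19·(row 2) gives 584·m = 5·325 − 19·22 = 1207, so m = 1207/584.
Then b = (22 − 19·(1207/584))/5 = -2017/584.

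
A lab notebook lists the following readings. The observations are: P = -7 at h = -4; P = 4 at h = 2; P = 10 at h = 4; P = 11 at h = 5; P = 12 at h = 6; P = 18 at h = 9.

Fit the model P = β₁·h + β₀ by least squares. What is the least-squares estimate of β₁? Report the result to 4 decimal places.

From the data, Σh·h = 178, Σh = 22, Σ1 = 6.
And Σh·P = 365, ΣP = 48.
Eliminating β₀: 6·(row 1) − 22·(row 2) gives 584·β₁ = 6·365 − 22·48 = 1134, so β₁ = 567/292.
Then β₀ = (48 − 22·(567/292))/6 = 257/292.

β₁ = 1.9418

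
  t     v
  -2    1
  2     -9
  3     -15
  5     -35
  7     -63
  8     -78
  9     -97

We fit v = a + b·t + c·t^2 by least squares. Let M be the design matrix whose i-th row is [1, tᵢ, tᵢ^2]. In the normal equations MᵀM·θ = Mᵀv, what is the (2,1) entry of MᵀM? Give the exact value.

Row 2 ↔ basis t, column 1 ↔ basis 1, so (MᵀM)_{2,1} = Σᵢ t = (-2)·(1) + (2)·(1) + (3)·(1) + (5)·(1) + (7)·(1) + (8)·(1) + (9)·(1) = 32.

32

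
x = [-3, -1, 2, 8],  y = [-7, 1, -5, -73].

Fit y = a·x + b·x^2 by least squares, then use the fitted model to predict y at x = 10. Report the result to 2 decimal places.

Normal-equation sums: Σx·x = 78, Σx·x^2 = 492, Σx^2·x^2 = 4194.
Moment sums: Σx·y = -574, Σx^2·y = -4754.
Normal equations: [[78, 492]; [492, 4194]]·[a, b]ᵀ = [-574, -4754]ᵀ.
det = 78·4194 − 492² = 85068.
a = ((-574)·4194 − 492·(-4754))/85068 = -41/51; b = (78·(-4754) − 492·(-574))/85068 = -53/51.
At x = 10: ŷ = (-41/51)·(10) + (-53/51)·(100) = -5710/51.

ŷ = -111.96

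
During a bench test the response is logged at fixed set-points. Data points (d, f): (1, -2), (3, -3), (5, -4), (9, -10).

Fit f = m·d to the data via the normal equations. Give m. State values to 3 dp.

The normal system AᵀA·[m]ᵀ = Aᵀf is [[116]]·[m]ᵀ = [-121]ᵀ.
Hence m = -121 / 116 ≈ -1.0431.

m = -1.043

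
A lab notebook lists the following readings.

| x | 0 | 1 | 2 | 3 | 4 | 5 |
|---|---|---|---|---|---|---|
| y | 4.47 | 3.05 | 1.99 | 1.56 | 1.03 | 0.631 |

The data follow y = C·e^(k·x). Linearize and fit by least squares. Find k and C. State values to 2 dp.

k = -0.38, C = 4.49

With ln yᵢ as the transformed response and xᵢ as the regressor:
XᵀX = [[55.0000, 15.0000]; [15.0000, 6]], rhs = [1.6415, 3.3145]ᵀ  (here Σx = 15.0000, Σ(x)² = 55.0000, Σln y = 3.3145, Σx·ln y = 1.6415).
Slope k = (n·Σx·ln y − Σx·Σln y)/(n·Σ(x)² − (Σx)²) = (6·1.6415 − 15.0000·3.3145)/105.0000 = -0.37970; ln C = (Σln y − k·Σx)/n = 1.50165, so C = exp(1.50165) = 4.48910.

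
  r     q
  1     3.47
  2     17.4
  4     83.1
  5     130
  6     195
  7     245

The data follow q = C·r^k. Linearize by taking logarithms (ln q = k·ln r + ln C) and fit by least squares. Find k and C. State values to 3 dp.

Taking logs, ln q = k·ln r + ln C, so regress ln q on ln r.
Σln r = 7.4265, Σ(ln r)² = 11.9895, Σln q = 24.1625, Σln r·ln q = 36.0943.
Equations: 11.9895·k + 7.4265·ln C = 36.0943;  7.4265·k + 6·ln C = 24.1625.
Solving (det = 16.7835): k = 2.21183, ln C = 1.28937, so C = exp(1.28937) = 3.63048.

k = 2.212, C = 3.630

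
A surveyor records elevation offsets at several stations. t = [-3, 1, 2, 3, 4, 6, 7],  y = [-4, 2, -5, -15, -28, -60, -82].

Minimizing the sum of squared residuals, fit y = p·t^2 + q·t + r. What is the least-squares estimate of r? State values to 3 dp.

The normal equations are: 4132·p + 632·q + 124·r = -6815;  632·p + 124·q + 20·r = -1087;  124·p + 20·q + 7·r = -192.
(Σt^2·t^2 = 4132, Σt^2·t = 632, Σt^2 = 124, Σt·t = 124, Σt = 20, Σ1 = 7, Σt^2·y = -6815, Σt·y = -1087, Σy = -192.)
Solving the 3×3 system (Gaussian elimination) gives p = -15305/10164, q = -54841/30492, r = 33422/7623.

r = 4.384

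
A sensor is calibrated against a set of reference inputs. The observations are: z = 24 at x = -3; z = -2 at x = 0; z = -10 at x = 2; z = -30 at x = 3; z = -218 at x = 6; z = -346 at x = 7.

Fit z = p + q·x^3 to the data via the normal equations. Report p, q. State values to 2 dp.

Normal-equation sums: Σ1 = 6, Σx^3 = 567, Σx^3·x^3 = 165827.
For Mᵀz: Σz = -582, Σx^3·z = -167304.
MᵀM·[p, q]ᵀ = Mᵀz becomes [[6, 567]; [567, 165827]]·[p, q]ᵀ = [-582, -167304]ᵀ.
det = 6·165827 − 567² = 673473.
p = ((-582)·165827 − 567·(-167304))/673473 = -549982/224491; q = (6·(-167304) − 567·(-582))/673473 = -224610/224491.

p = -2.45, q = -1.00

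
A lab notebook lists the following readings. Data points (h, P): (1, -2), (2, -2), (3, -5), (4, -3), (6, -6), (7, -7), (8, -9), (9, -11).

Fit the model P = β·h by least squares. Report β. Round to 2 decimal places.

Normal-equation sums: Σh·h = 260.
Moment sums: Σh·P = -289.
AᵀA·[β]ᵀ = AᵀP becomes [[260]]·[β]ᵀ = [-289]ᵀ.
Hence β = -289 / 260 ≈ -1.11154.

β = -1.11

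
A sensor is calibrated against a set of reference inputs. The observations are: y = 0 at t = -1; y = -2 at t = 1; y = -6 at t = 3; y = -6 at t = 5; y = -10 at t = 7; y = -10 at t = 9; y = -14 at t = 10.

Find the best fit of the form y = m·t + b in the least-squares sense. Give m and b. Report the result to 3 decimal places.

AᵀA·[m, b]ᵀ = Aᵀy reads: 266·m + 34·b = -350;  34·m + 7·b = -48.
(Σt·t = 266, Σt = 34, Σ1 = 7, Σt·y = -350, Σy = -48.)
Δ = 266·7 − 34² = 706.
m = ((-350)·7 − 34·(-48))/706 = -409/353; b = (266·(-48) − 34·(-350))/706 = -434/353.

m = -1.159, b = -1.229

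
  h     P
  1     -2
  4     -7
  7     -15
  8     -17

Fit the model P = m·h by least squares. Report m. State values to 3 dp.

m = -2.085

Sums needed: Σh·h = 130.
For XᵀP: Σh·P = -271.
Normal equations: [[130]]·[m]ᵀ = [-271]ᵀ.
Hence m = -271 / 130 ≈ -2.08462.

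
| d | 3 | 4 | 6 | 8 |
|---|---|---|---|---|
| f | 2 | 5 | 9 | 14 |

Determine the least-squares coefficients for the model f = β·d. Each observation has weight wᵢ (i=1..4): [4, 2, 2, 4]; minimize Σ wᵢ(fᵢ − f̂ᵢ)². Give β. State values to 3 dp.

β = 1.566

Entries of AᵀWA: Σwᵢ·d·d = 396.
For AᵀWf: Σwᵢ·d·f = 620.
Hence β = 620 / 396 ≈ 1.56566.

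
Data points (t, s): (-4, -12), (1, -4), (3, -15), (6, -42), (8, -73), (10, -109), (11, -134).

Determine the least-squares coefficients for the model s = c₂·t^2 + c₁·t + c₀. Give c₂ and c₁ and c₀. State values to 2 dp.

The normal system XᵀX·[c₂, c₁, c₀]ᵀ = Xᵀs is [[30371, 3023, 347]; [3023, 347, 35]; [347, 35, 7]]·[c₂, c₁, c₀]ᵀ = [-33629, -3401, -389]ᵀ.
Solving the 3×3 system (Gaussian elimination) gives c₂ = -86353/88411, c₁ = -101766/88411, c₀ = -123654/88411.

c₂ = -0.98, c₁ = -1.15, c₀ = -1.40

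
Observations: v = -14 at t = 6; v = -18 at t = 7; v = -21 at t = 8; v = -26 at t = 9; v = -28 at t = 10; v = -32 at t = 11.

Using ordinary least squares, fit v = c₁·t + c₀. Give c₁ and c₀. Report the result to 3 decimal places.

c₁ = -3.571, c₀ = 7.190

Sums needed: Σt·t = 451, Σt = 51, Σ1 = 6.
Right-hand side: Σt·v = -1244, Σv = -139.
Eliminating c₀: 6·(row 1) − 51·(row 2) gives 105·c₁ = 6·(-1244) − 51·(-139) = -375, so c₁ = -25/7.
Then c₀ = ((-139) − 51·(-25/7))/6 = 151/21.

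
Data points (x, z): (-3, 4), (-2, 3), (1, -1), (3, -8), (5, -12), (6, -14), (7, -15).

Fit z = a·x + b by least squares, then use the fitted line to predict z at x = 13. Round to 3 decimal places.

Sums needed: Σx·x = 133, Σx = 17, Σ1 = 7.
For Aᵀz: Σx·z = -292, Σz = -43.
AᵀA·[a, b]ᵀ = Aᵀz becomes [[133, 17]; [17, 7]]·[a, b]ᵀ = [-292, -43]ᵀ.
det = 133·7 − 17² = 642.
a = ((-292)·7 − 17·(-43))/642 = -1313/642; b = (133·(-43) − 17·(-292))/642 = -755/642.
At x = 13: ẑ = (-1313/642)·(13) + (-755/642)·(1) = -8912/321.

ẑ = -27.763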